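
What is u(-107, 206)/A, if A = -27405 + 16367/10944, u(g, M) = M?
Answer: -2254464/299903953 ≈ -0.0075173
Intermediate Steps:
A = -299903953/10944 (A = -27405 + 16367*(1/10944) = -27405 + 16367/10944 = -299903953/10944 ≈ -27404.)
u(-107, 206)/A = 206/(-299903953/10944) = 206*(-10944/299903953) = -2254464/299903953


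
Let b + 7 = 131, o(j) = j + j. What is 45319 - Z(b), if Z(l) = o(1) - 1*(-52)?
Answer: 45265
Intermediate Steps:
o(j) = 2*j
b = 124 (b = -7 + 131 = 124)
Z(l) = 54 (Z(l) = 2*1 - 1*(-52) = 2 + 52 = 54)
45319 - Z(b) = 45319 - 1*54 = 45319 - 54 = 45265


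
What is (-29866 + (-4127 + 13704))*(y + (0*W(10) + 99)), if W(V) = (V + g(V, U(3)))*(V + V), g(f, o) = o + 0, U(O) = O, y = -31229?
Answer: 631596570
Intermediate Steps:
g(f, o) = o
W(V) = 2*V*(3 + V) (W(V) = (V + 3)*(V + V) = (3 + V)*(2*V) = 2*V*(3 + V))
(-29866 + (-4127 + 13704))*(y + (0*W(10) + 99)) = (-29866 + (-4127 + 13704))*(-31229 + (0*(2*10*(3 + 10)) + 99)) = (-29866 + 9577)*(-31229 + (0*(2*10*13) + 99)) = -20289*(-31229 + (0*260 + 99)) = -20289*(-31229 + (0 + 99)) = -20289*(-31229 + 99) = -20289*(-31130) = 631596570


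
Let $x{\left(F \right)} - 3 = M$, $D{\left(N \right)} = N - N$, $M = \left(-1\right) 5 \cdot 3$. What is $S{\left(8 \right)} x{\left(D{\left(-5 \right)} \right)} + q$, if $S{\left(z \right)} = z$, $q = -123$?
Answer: $-219$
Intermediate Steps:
$M = -15$ ($M = \left(-5\right) 3 = -15$)
$D{\left(N \right)} = 0$
$x{\left(F \right)} = -12$ ($x{\left(F \right)} = 3 - 15 = -12$)
$S{\left(8 \right)} x{\left(D{\left(-5 \right)} \right)} + q = 8 \left(-12\right) - 123 = -96 - 123 = -219$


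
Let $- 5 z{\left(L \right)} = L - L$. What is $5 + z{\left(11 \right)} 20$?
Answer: $5$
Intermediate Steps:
$z{\left(L \right)} = 0$ ($z{\left(L \right)} = - \frac{L - L}{5} = \left(- \frac{1}{5}\right) 0 = 0$)
$5 + z{\left(11 \right)} 20 = 5 + 0 \cdot 20 = 5 + 0 = 5$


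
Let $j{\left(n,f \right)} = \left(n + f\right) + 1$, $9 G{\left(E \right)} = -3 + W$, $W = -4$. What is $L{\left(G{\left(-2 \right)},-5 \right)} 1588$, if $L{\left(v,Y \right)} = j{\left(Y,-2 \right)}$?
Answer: $-9528$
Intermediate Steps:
$G{\left(E \right)} = - \frac{7}{9}$ ($G{\left(E \right)} = \frac{-3 - 4}{9} = \frac{1}{9} \left(-7\right) = - \frac{7}{9}$)
$j{\left(n,f \right)} = 1 + f + n$ ($j{\left(n,f \right)} = \left(f + n\right) + 1 = 1 + f + n$)
$L{\left(v,Y \right)} = -1 + Y$ ($L{\left(v,Y \right)} = 1 - 2 + Y = -1 + Y$)
$L{\left(G{\left(-2 \right)},-5 \right)} 1588 = \left(-1 - 5\right) 1588 = \left(-6\right) 1588 = -9528$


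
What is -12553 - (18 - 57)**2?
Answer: -14074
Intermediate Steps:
-12553 - (18 - 57)**2 = -12553 - 1*(-39)**2 = -12553 - 1*1521 = -12553 - 1521 = -14074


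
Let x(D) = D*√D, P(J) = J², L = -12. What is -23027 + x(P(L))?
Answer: -21299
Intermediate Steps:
x(D) = D^(3/2)
-23027 + x(P(L)) = -23027 + ((-12)²)^(3/2) = -23027 + 144^(3/2) = -23027 + 1728 = -21299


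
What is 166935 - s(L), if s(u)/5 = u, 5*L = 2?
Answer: 166933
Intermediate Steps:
L = ⅖ (L = (⅕)*2 = ⅖ ≈ 0.40000)
s(u) = 5*u
166935 - s(L) = 166935 - 5*2/5 = 166935 - 1*2 = 166935 - 2 = 166933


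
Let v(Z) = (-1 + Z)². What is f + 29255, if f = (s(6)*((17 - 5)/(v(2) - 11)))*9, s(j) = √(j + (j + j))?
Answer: 29255 - 162*√2/5 ≈ 29209.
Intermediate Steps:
s(j) = √3*√j (s(j) = √(j + 2*j) = √(3*j) = √3*√j)
f = -162*√2/5 (f = ((√3*√6)*((17 - 5)/((-1 + 2)² - 11)))*9 = ((3*√2)*(12/(1² - 11)))*9 = ((3*√2)*(12/(1 - 11)))*9 = ((3*√2)*(12/(-10)))*9 = ((3*√2)*(12*(-⅒)))*9 = ((3*√2)*(-6/5))*9 = -18*√2/5*9 = -162*√2/5 ≈ -45.820)
f + 29255 = -162*√2/5 + 29255 = 29255 - 162*√2/5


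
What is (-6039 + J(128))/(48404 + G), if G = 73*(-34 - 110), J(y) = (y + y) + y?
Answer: -5655/37892 ≈ -0.14924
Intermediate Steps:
J(y) = 3*y (J(y) = 2*y + y = 3*y)
G = -10512 (G = 73*(-144) = -10512)
(-6039 + J(128))/(48404 + G) = (-6039 + 3*128)/(48404 - 10512) = (-6039 + 384)/37892 = -5655*1/37892 = -5655/37892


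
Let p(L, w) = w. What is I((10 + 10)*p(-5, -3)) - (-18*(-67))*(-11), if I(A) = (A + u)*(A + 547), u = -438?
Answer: -229260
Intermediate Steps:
I(A) = (-438 + A)*(547 + A) (I(A) = (A - 438)*(A + 547) = (-438 + A)*(547 + A))
I((10 + 10)*p(-5, -3)) - (-18*(-67))*(-11) = (-239586 + ((10 + 10)*(-3))**2 + 109*((10 + 10)*(-3))) - (-18*(-67))*(-11) = (-239586 + (20*(-3))**2 + 109*(20*(-3))) - 1206*(-11) = (-239586 + (-60)**2 + 109*(-60)) - 1*(-13266) = (-239586 + 3600 - 6540) + 13266 = -242526 + 13266 = -229260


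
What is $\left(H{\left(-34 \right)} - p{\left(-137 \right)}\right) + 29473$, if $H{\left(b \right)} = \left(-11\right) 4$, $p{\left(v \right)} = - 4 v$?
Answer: $28881$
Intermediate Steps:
$H{\left(b \right)} = -44$
$\left(H{\left(-34 \right)} - p{\left(-137 \right)}\right) + 29473 = \left(-44 - \left(-4\right) \left(-137\right)\right) + 29473 = \left(-44 - 548\right) + 29473 = -592 + 29473 = 28881$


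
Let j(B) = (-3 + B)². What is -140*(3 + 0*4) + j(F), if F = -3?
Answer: -384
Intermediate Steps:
-140*(3 + 0*4) + j(F) = -140*(3 + 0*4) + (-3 - 3)² = -140*(3 + 0) + (-6)² = -140*3 + 36 = -420 + 36 = -384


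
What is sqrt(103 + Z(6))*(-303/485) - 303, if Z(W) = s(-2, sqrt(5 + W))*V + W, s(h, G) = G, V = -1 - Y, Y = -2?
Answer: -303 - 303*sqrt(109 + sqrt(11))/485 ≈ -309.62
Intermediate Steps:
V = 1 (V = -1 - 1*(-2) = -1 + 2 = 1)
Z(W) = W + sqrt(5 + W) (Z(W) = sqrt(5 + W)*1 + W = sqrt(5 + W) + W = W + sqrt(5 + W))
sqrt(103 + Z(6))*(-303/485) - 303 = sqrt(103 + (6 + sqrt(5 + 6)))*(-303/485) - 303 = sqrt(103 + (6 + sqrt(11)))*(-303*1/485) - 303 = sqrt(109 + sqrt(11))*(-303/485) - 303 = -303*sqrt(109 + sqrt(11))/485 - 303 = -303 - 303*sqrt(109 + sqrt(11))/485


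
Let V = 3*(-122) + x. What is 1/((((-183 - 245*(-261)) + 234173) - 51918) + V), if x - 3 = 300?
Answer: 1/245954 ≈ 4.0658e-6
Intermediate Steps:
x = 303 (x = 3 + 300 = 303)
V = -63 (V = 3*(-122) + 303 = -366 + 303 = -63)
1/((((-183 - 245*(-261)) + 234173) - 51918) + V) = 1/((((-183 - 245*(-261)) + 234173) - 51918) - 63) = 1/((((-183 + 63945) + 234173) - 51918) - 63) = 1/(((63762 + 234173) - 51918) - 63) = 1/((297935 - 51918) - 63) = 1/(246017 - 63) = 1/245954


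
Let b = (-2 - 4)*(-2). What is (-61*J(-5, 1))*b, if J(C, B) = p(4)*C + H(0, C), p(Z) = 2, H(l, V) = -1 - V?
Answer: 4392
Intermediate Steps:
J(C, B) = -1 + C (J(C, B) = 2*C + (-1 - C) = -1 + C)
b = 12 (b = -6*(-2) = 12)
(-61*J(-5, 1))*b = -61*(-1 - 5)*12 = -61*(-6)*12 = 366*12 = 4392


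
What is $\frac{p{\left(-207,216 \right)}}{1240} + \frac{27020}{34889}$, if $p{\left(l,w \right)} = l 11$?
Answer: $- \frac{45937453}{43262360} \approx -1.0618$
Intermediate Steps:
$p{\left(l,w \right)} = 11 l$
$\frac{p{\left(-207,216 \right)}}{1240} + \frac{27020}{34889} = \frac{11 \left(-207\right)}{1240} + \frac{27020}{34889} = \left(-2277\right) \frac{1}{1240} + 27020 \cdot \frac{1}{34889} = - \frac{2277}{1240} + \frac{27020}{34889} = - \frac{45937453}{43262360}$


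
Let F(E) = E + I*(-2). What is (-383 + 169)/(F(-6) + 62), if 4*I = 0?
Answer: -107/28 ≈ -3.8214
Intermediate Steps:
I = 0 (I = (¼)*0 = 0)
F(E) = E (F(E) = E + 0*(-2) = E + 0 = E)
(-383 + 169)/(F(-6) + 62) = (-383 + 169)/(-6 + 62) = -214/56 = -214*1/56 = -107/28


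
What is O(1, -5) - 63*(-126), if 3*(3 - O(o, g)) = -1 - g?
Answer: 23819/3 ≈ 7939.7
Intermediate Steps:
O(o, g) = 10/3 + g/3 (O(o, g) = 3 - (-1 - g)/3 = 3 + (⅓ + g/3) = 10/3 + g/3)
O(1, -5) - 63*(-126) = (10/3 + (⅓)*(-5)) - 63*(-126) = (10/3 - 5/3) + 7938 = 5/3 + 7938 = 23819/3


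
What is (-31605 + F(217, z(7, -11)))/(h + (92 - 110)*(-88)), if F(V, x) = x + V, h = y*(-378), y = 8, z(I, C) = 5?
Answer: 3487/160 ≈ 21.794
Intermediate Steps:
h = -3024 (h = 8*(-378) = -3024)
F(V, x) = V + x
(-31605 + F(217, z(7, -11)))/(h + (92 - 110)*(-88)) = (-31605 + (217 + 5))/(-3024 + (92 - 110)*(-88)) = (-31605 + 222)/(-3024 - 18*(-88)) = -31383/(-3024 + 1584) = -31383/(-1440) = -31383*(-1/1440) = 3487/160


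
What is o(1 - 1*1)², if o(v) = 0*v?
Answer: 0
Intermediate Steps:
o(v) = 0
o(1 - 1*1)² = 0² = 0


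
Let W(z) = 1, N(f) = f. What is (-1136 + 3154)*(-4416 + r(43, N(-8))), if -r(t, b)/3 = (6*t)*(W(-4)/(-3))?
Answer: -8390844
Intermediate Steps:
r(t, b) = 6*t (r(t, b) = -3*6*t*1/(-3) = -3*6*t*1*(-⅓) = -3*6*t*(-1)/3 = -(-6)*t = 6*t)
(-1136 + 3154)*(-4416 + r(43, N(-8))) = (-1136 + 3154)*(-4416 + 6*43) = 2018*(-4416 + 258) = 2018*(-4158) = -8390844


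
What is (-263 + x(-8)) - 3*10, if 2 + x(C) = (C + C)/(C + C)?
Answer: -294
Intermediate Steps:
x(C) = -1 (x(C) = -2 + (C + C)/(C + C) = -2 + (2*C)/((2*C)) = -2 + (2*C)*(1/(2*C)) = -2 + 1 = -1)
(-263 + x(-8)) - 3*10 = (-263 - 1) - 3*10 = -264 - 30 = -294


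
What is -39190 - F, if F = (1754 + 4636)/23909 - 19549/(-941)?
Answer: -882184491141/22498369 ≈ -39211.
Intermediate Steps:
F = 473410031/22498369 (F = 6390*(1/23909) - 19549*(-1/941) = 6390/23909 + 19549/941 = 473410031/22498369 ≈ 21.042)
-39190 - F = -39190 - 1*473410031/22498369 = -39190 - 473410031/22498369 = -882184491141/22498369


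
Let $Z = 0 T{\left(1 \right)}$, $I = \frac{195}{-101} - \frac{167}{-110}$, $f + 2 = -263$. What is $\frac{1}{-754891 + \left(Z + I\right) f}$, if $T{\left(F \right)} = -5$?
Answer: $- \frac{2222}{1677124903} \approx -1.3249 \cdot 10^{-6}$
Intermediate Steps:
$f = -265$ ($f = -2 - 263 = -265$)
$I = - \frac{4583}{11110}$ ($I = 195 \left(- \frac{1}{101}\right) - - \frac{167}{110} = - \frac{195}{101} + \frac{167}{110} = - \frac{4583}{11110} \approx -0.41251$)
$Z = 0$ ($Z = 0 \left(-5\right) = 0$)
$\frac{1}{-754891 + \left(Z + I\right) f} = \frac{1}{-754891 + \left(0 - \frac{4583}{11110}\right) \left(-265\right)} = \frac{1}{-754891 - - \frac{242899}{2222}} = \frac{1}{-754891 + \frac{242899}{2222}} = \frac{1}{- \frac{1677124903}{2222}} = - \frac{2222}{1677124903}$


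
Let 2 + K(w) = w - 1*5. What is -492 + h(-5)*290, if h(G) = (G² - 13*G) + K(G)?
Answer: 22128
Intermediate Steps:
K(w) = -7 + w (K(w) = -2 + (w - 1*5) = -2 + (w - 5) = -2 + (-5 + w) = -7 + w)
h(G) = -7 + G² - 12*G (h(G) = (G² - 13*G) + (-7 + G) = -7 + G² - 12*G)
-492 + h(-5)*290 = -492 + (-7 + (-5)² - 12*(-5))*290 = -492 + (-7 + 25 + 60)*290 = -492 + 78*290 = -492 + 22620 = 22128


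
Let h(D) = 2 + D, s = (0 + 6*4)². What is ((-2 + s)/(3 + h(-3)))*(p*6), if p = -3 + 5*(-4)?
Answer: -39606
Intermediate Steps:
s = 576 (s = (0 + 24)² = 24² = 576)
p = -23 (p = -3 - 20 = -23)
((-2 + s)/(3 + h(-3)))*(p*6) = ((-2 + 576)/(3 + (2 - 3)))*(-23*6) = (574/(3 - 1))*(-138) = (574/2)*(-138) = (574*(½))*(-138) = 287*(-138) = -39606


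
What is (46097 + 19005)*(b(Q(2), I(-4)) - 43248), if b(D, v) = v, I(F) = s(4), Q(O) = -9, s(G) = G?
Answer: -2815270888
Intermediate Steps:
I(F) = 4
(46097 + 19005)*(b(Q(2), I(-4)) - 43248) = (46097 + 19005)*(4 - 43248) = 65102*(-43244) = -2815270888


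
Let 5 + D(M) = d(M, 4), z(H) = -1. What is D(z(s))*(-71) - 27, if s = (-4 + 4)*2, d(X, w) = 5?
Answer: -27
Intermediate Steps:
s = 0 (s = 0*2 = 0)
D(M) = 0 (D(M) = -5 + 5 = 0)
D(z(s))*(-71) - 27 = 0*(-71) - 27 = 0 - 27 = -27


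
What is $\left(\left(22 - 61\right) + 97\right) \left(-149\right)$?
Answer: $-8642$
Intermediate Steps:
$\left(\left(22 - 61\right) + 97\right) \left(-149\right) = \left(-39 + 97\right) \left(-149\right) = 58 \left(-149\right) = -8642$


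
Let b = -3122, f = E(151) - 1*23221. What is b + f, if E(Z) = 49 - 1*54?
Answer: -26348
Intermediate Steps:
E(Z) = -5 (E(Z) = 49 - 54 = -5)
f = -23226 (f = -5 - 1*23221 = -5 - 23221 = -23226)
b + f = -3122 - 23226 = -26348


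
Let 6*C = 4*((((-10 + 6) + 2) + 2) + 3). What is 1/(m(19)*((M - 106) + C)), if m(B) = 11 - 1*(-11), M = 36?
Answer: -1/1496 ≈ -0.00066845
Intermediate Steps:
m(B) = 22 (m(B) = 11 + 11 = 22)
C = 2 (C = (4*((((-10 + 6) + 2) + 2) + 3))/6 = (4*(((-4 + 2) + 2) + 3))/6 = (4*((-2 + 2) + 3))/6 = (4*(0 + 3))/6 = (4*3)/6 = (1/6)*12 = 2)
1/(m(19)*((M - 106) + C)) = 1/(22*((36 - 106) + 2)) = 1/(22*(-70 + 2)) = 1/(22*(-68)) = 1/(-1496) = -1/1496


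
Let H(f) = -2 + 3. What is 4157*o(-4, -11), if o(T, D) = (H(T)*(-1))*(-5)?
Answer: 20785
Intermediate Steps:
H(f) = 1
o(T, D) = 5 (o(T, D) = (1*(-1))*(-5) = -1*(-5) = 5)
4157*o(-4, -11) = 4157*5 = 20785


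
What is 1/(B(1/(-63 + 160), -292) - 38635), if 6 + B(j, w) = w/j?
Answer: -1/66965 ≈ -1.4933e-5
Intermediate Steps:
B(j, w) = -6 + w/j
1/(B(1/(-63 + 160), -292) - 38635) = 1/((-6 - 292/(1/(-63 + 160))) - 38635) = 1/((-6 - 292/(1/97)) - 38635) = 1/((-6 - 292/1/97) - 38635) = 1/((-6 - 292*97) - 38635) = 1/((-6 - 28324) - 38635) = 1/(-28330 - 38635) = 1/(-66965) = -1/66965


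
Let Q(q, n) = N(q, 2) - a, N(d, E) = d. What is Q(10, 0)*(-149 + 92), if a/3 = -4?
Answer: -1254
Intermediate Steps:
a = -12 (a = 3*(-4) = -12)
Q(q, n) = 12 + q (Q(q, n) = q - 1*(-12) = q + 12 = 12 + q)
Q(10, 0)*(-149 + 92) = (12 + 10)*(-149 + 92) = 22*(-57) = -1254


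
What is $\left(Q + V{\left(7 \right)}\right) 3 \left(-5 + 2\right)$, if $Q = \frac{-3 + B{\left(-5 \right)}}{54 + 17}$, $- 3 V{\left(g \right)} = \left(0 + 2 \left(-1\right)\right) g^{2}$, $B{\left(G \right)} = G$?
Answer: $- \frac{20802}{71} \approx -292.99$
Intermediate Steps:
$V{\left(g \right)} = \frac{2 g^{2}}{3}$ ($V{\left(g \right)} = - \frac{\left(0 + 2 \left(-1\right)\right) g^{2}}{3} = - \frac{\left(0 - 2\right) g^{2}}{3} = - \frac{\left(-2\right) g^{2}}{3} = \frac{2 g^{2}}{3}$)
$Q = - \frac{8}{71}$ ($Q = \frac{-3 - 5}{54 + 17} = - \frac{8}{71} \approx -0.11268$)
$\left(Q + V{\left(7 \right)}\right) 3 \left(-5 + 2\right) = \left(- \frac{8}{71} + \frac{2 \cdot 7^{2}}{3}\right) 3 \left(-5 + 2\right) = \left(- \frac{8}{71} + \frac{2}{3} \cdot 49\right) 3 \left(-3\right) = \left(- \frac{8}{71} + \frac{98}{3}\right) \left(-9\right) = \frac{6934}{213} \left(-9\right) = - \frac{20802}{71}$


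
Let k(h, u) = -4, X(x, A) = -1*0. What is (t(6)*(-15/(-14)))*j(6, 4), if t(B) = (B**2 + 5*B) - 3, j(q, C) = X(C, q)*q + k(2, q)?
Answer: -270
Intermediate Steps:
X(x, A) = 0
j(q, C) = -4 (j(q, C) = 0*q - 4 = 0 - 4 = -4)
t(B) = -3 + B**2 + 5*B
(t(6)*(-15/(-14)))*j(6, 4) = ((-3 + 6**2 + 5*6)*(-15/(-14)))*(-4) = ((-3 + 36 + 30)*(-15*(-1/14)))*(-4) = (63*(15/14))*(-4) = (135/2)*(-4) = -270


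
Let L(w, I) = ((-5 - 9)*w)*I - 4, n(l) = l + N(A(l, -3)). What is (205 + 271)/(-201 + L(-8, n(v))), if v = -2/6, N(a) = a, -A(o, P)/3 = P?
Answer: 1428/2297 ≈ 0.62168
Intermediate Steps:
A(o, P) = -3*P
v = -1/3 (v = -2*1/6 = -1/3 ≈ -0.33333)
n(l) = 9 + l (n(l) = l - 3*(-3) = l + 9 = 9 + l)
L(w, I) = -4 - 14*I*w (L(w, I) = (-14*w)*I - 4 = -14*I*w - 4 = -4 - 14*I*w)
(205 + 271)/(-201 + L(-8, n(v))) = (205 + 271)/(-201 + (-4 - 14*(9 - 1/3)*(-8))) = 476/(-201 + (-4 - 14*26/3*(-8))) = 476/(-201 + (-4 + 2912/3)) = 476/(-201 + 2900/3) = 476/(2297/3) = 476*(3/2297) = 1428/2297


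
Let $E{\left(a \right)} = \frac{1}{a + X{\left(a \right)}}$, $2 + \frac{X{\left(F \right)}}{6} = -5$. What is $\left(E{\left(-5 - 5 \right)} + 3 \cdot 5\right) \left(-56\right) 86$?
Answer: $- \frac{937916}{13} \approx -72147.0$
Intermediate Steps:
$X{\left(F \right)} = -42$ ($X{\left(F \right)} = -12 + 6 \left(-5\right) = -12 - 30 = -42$)
$E{\left(a \right)} = \frac{1}{-42 + a}$ ($E{\left(a \right)} = \frac{1}{a - 42} = \frac{1}{-42 + a}$)
$\left(E{\left(-5 - 5 \right)} + 3 \cdot 5\right) \left(-56\right) 86 = \left(\frac{1}{-42 - 10} + 3 \cdot 5\right) \left(-56\right) 86 = \left(\frac{1}{-42 - 10} + 15\right) \left(-56\right) 86 = \left(\frac{1}{-52} + 15\right) \left(-56\right) 86 = \left(- \frac{1}{52} + 15\right) \left(-56\right) 86 = \frac{779}{52} \left(-56\right) 86 = \left(- \frac{10906}{13}\right) 86 = - \frac{937916}{13}$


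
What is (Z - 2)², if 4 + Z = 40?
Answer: 1156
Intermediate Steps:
Z = 36 (Z = -4 + 40 = 36)
(Z - 2)² = (36 - 2)² = 34² = 1156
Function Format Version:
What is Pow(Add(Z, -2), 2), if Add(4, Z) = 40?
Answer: 1156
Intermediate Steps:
Z = 36 (Z = Add(-4, 40) = 36)
Pow(Add(Z, -2), 2) = Pow(Add(36, -2), 2) = Pow(34, 2) = 1156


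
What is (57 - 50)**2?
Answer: 49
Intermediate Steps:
(57 - 50)**2 = 7**2 = 49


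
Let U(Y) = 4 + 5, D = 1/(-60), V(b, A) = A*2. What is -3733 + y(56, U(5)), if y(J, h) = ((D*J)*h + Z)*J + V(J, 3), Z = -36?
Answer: -31067/5 ≈ -6213.4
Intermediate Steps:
V(b, A) = 2*A
D = -1/60 ≈ -0.016667
U(Y) = 9
y(J, h) = 6 + J*(-36 - J*h/60) (y(J, h) = ((-J/60)*h - 36)*J + 2*3 = (-J*h/60 - 36)*J + 6 = (-36 - J*h/60)*J + 6 = J*(-36 - J*h/60) + 6 = 6 + J*(-36 - J*h/60))
-3733 + y(56, U(5)) = -3733 + (6 - 36*56 - 1/60*9*56²) = -3733 + (6 - 2016 - 1/60*9*3136) = -3733 + (6 - 2016 - 2352/5) = -3733 - 12402/5 = -31067/5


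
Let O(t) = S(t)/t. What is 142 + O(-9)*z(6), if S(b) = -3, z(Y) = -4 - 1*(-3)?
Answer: 425/3 ≈ 141.67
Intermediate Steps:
z(Y) = -1 (z(Y) = -4 + 3 = -1)
O(t) = -3/t
142 + O(-9)*z(6) = 142 - 3/(-9)*(-1) = 142 - 3*(-⅑)*(-1) = 142 + (⅓)*(-1) = 142 - ⅓ = 425/3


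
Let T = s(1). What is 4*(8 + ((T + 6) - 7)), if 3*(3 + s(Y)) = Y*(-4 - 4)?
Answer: 16/3 ≈ 5.3333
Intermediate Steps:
s(Y) = -3 - 8*Y/3 (s(Y) = -3 + (Y*(-4 - 4))/3 = -3 + (Y*(-8))/3 = -3 + (-8*Y)/3 = -3 - 8*Y/3)
T = -17/3 (T = -3 - 8/3*1 = -3 - 8/3 = -17/3 ≈ -5.6667)
4*(8 + ((T + 6) - 7)) = 4*(8 + ((-17/3 + 6) - 7)) = 4*(8 + (⅓ - 7)) = 4*(8 - 20/3) = 4*(4/3) = 16/3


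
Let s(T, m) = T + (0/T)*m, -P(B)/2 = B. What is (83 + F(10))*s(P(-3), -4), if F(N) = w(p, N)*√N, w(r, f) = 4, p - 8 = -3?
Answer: 498 + 24*√10 ≈ 573.89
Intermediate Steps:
p = 5 (p = 8 - 3 = 5)
P(B) = -2*B
s(T, m) = T (s(T, m) = T + 0*m = T + 0 = T)
F(N) = 4*√N
(83 + F(10))*s(P(-3), -4) = (83 + 4*√10)*(-2*(-3)) = (83 + 4*√10)*6 = 498 + 24*√10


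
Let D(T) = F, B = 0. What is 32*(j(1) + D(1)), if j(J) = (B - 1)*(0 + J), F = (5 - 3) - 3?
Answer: -64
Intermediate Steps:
F = -1 (F = 2 - 3 = -1)
j(J) = -J (j(J) = (0 - 1)*(0 + J) = -J)
D(T) = -1
32*(j(1) + D(1)) = 32*(-1*1 - 1) = 32*(-1 - 1) = 32*(-2) = -64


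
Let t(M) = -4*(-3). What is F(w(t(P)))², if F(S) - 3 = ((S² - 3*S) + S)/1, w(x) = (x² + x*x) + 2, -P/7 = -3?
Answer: 6976091529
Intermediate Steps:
P = 21 (P = -7*(-3) = 21)
t(M) = 12
w(x) = 2 + 2*x² (w(x) = (x² + x²) + 2 = 2*x² + 2 = 2 + 2*x²)
F(S) = 3 + S² - 2*S (F(S) = 3 + ((S² - 3*S) + S)/1 = 3 + (S² - 2*S)*1 = 3 + (S² - 2*S) = 3 + S² - 2*S)
F(w(t(P)))² = (3 + (2 + 2*12²)² - 2*(2 + 2*12²))² = (3 + (2 + 2*144)² - 2*(2 + 2*144))² = (3 + (2 + 288)² - 2*(2 + 288))² = (3 + 290² - 2*290)² = (3 + 84100 - 580)² = 83523² = 6976091529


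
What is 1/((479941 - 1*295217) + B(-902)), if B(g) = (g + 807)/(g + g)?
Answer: 1804/333242191 ≈ 5.4135e-6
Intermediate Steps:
B(g) = (807 + g)/(2*g) (B(g) = (807 + g)/((2*g)) = (807 + g)*(1/(2*g)) = (807 + g)/(2*g))
1/((479941 - 1*295217) + B(-902)) = 1/((479941 - 1*295217) + (½)*(807 - 902)/(-902)) = 1/((479941 - 295217) + (½)*(-1/902)*(-95)) = 1/(184724 + 95/1804) = 1/(333242191/1804) = 1804/333242191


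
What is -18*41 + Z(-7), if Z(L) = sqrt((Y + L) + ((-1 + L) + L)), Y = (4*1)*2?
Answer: -738 + I*sqrt(14) ≈ -738.0 + 3.7417*I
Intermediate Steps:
Y = 8 (Y = 4*2 = 8)
Z(L) = sqrt(7 + 3*L) (Z(L) = sqrt((8 + L) + ((-1 + L) + L)) = sqrt((8 + L) + (-1 + 2*L)) = sqrt(7 + 3*L))
-18*41 + Z(-7) = -18*41 + sqrt(7 + 3*(-7)) = -738 + sqrt(7 - 21) = -738 + sqrt(-14) = -738 + I*sqrt(14)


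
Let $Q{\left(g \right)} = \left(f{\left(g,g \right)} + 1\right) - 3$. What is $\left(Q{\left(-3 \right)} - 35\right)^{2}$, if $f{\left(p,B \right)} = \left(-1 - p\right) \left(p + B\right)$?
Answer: $2401$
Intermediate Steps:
$f{\left(p,B \right)} = \left(-1 - p\right) \left(B + p\right)$
$Q{\left(g \right)} = -2 - 2 g - 2 g^{2}$ ($Q{\left(g \right)} = \left(\left(- g - g - g^{2} - g g\right) + 1\right) - 3 = \left(\left(- g - g - g^{2} - g^{2}\right) + 1\right) - 3 = \left(\left(- 2 g - 2 g^{2}\right) + 1\right) - 3 = \left(1 - 2 g - 2 g^{2}\right) - 3 = -2 - 2 g - 2 g^{2}$)
$\left(Q{\left(-3 \right)} - 35\right)^{2} = \left(\left(-2 - -6 - 2 \left(-3\right)^{2}\right) - 35\right)^{2} = \left(\left(-2 + 6 - 18\right) - 35\right)^{2} = \left(-14 - 35\right)^{2} = \left(-49\right)^{2} = 2401$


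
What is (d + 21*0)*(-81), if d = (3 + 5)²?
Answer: -5184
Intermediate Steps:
d = 64 (d = 8² = 64)
(d + 21*0)*(-81) = (64 + 21*0)*(-81) = (64 + 0)*(-81) = 64*(-81) = -5184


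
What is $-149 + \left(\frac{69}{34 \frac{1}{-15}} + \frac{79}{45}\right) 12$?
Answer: $- \frac{125773}{255} \approx -493.23$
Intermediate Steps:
$-149 + \left(\frac{69}{34 \frac{1}{-15}} + \frac{79}{45}\right) 12 = -149 + \left(\frac{69}{34 \left(- \frac{1}{15}\right)} + 79 \cdot \frac{1}{45}\right) 12 = -149 + \left(\frac{69}{- \frac{34}{15}} + \frac{79}{45}\right) 12 = -149 + \left(69 \left(- \frac{15}{34}\right) + \frac{79}{45}\right) 12 = -149 + \left(- \frac{1035}{34} + \frac{79}{45}\right) 12 = -149 - \frac{87778}{255} = - \frac{125773}{255}$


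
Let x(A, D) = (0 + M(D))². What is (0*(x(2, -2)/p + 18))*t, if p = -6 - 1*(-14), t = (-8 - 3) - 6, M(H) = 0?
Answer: 0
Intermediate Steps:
x(A, D) = 0 (x(A, D) = (0 + 0)² = 0² = 0)
t = -17 (t = -11 - 6 = -17)
p = 8 (p = -6 + 14 = 8)
(0*(x(2, -2)/p + 18))*t = (0*(0/8 + 18))*(-17) = (0*(0*(⅛) + 18))*(-17) = (0*(0 + 18))*(-17) = (0*18)*(-17) = 0*(-17) = 0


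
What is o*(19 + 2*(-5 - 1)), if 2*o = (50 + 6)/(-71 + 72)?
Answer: 196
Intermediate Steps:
o = 28 (o = ((50 + 6)/(-71 + 72))/2 = (56/1)/2 = (56*1)/2 = (½)*56 = 28)
o*(19 + 2*(-5 - 1)) = 28*(19 + 2*(-5 - 1)) = 28*(19 + 2*(-6)) = 28*(19 - 12) = 28*7 = 196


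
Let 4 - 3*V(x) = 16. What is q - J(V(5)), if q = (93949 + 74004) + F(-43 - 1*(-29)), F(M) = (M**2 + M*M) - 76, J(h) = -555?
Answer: 168824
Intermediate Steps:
V(x) = -4 (V(x) = 4/3 - 1/3*16 = 4/3 - 16/3 = -4)
F(M) = -76 + 2*M**2 (F(M) = (M**2 + M**2) - 76 = 2*M**2 - 76 = -76 + 2*M**2)
q = 168269 (q = (93949 + 74004) + (-76 + 2*(-43 - 1*(-29))**2) = 167953 + (-76 + 2*(-43 + 29)**2) = 167953 + (-76 + 2*(-14)**2) = 167953 + (-76 + 2*196) = 167953 + (-76 + 392) = 167953 + 316 = 168269)
q - J(V(5)) = 168269 - 1*(-555) = 168269 + 555 = 168824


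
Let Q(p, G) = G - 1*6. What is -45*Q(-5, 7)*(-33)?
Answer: 1485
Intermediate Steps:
Q(p, G) = -6 + G (Q(p, G) = G - 6 = -6 + G)
-45*Q(-5, 7)*(-33) = -45*(-6 + 7)*(-33) = -45*1*(-33) = -45*(-33) = 1485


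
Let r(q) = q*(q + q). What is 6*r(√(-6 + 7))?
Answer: 12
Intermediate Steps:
r(q) = 2*q² (r(q) = q*(2*q) = 2*q²)
6*r(√(-6 + 7)) = 6*(2*(√(-6 + 7))²) = 6*(2*(√1)²) = 6*(2*1²) = 6*(2*1) = 6*2 = 12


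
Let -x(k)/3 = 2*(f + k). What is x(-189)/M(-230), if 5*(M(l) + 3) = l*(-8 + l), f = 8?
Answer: 1086/10945 ≈ 0.099223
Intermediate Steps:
x(k) = -48 - 6*k (x(k) = -6*(8 + k) = -3*(16 + 2*k) = -48 - 6*k)
M(l) = -3 + l*(-8 + l)/5 (M(l) = -3 + (l*(-8 + l))/5 = -3 + l*(-8 + l)/5)
x(-189)/M(-230) = (-48 - 6*(-189))/(-3 - 8/5*(-230) + (⅕)*(-230)²) = (-48 + 1134)/(-3 + 368 + (⅕)*52900) = 1086/(-3 + 368 + 10580) = 1086/10945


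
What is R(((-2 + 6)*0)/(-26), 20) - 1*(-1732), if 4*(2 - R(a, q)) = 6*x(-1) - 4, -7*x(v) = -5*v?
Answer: 24305/14 ≈ 1736.1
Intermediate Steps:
x(v) = 5*v/7 (x(v) = -(-5)*v/7 = 5*v/7)
R(a, q) = 57/14 (R(a, q) = 2 - (6*((5/7)*(-1)) - 4)/4 = 2 - (6*(-5/7) - 4)/4 = 2 - (-30/7 - 4)/4 = 2 - ¼*(-58/7) = 2 + 29/14 = 57/14)
R(((-2 + 6)*0)/(-26), 20) - 1*(-1732) = 57/14 - 1*(-1732) = 57/14 + 1732 = 24305/14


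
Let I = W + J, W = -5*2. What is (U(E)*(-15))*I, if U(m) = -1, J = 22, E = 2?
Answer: 180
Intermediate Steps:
W = -10
I = 12 (I = -10 + 22 = 12)
(U(E)*(-15))*I = -1*(-15)*12 = 15*12 = 180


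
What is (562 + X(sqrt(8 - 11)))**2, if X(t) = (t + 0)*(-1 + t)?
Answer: 312478 - 1118*I*sqrt(3) ≈ 3.1248e+5 - 1936.4*I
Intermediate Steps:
X(t) = t*(-1 + t)
(562 + X(sqrt(8 - 11)))**2 = (562 + sqrt(8 - 11)*(-1 + sqrt(8 - 11)))**2 = (562 + sqrt(-3)*(-1 + sqrt(-3)))**2 = (562 + (I*sqrt(3))*(-1 + I*sqrt(3)))**2 = (562 + I*sqrt(3)*(-1 + I*sqrt(3)))**2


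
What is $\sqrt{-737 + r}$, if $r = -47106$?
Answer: $i \sqrt{47843} \approx 218.73 i$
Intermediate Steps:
$\sqrt{-737 + r} = \sqrt{-737 - 47106} = \sqrt{-47843} = i \sqrt{47843}$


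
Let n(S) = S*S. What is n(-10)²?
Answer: 10000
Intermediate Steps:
n(S) = S²
n(-10)² = ((-10)²)² = 100² = 10000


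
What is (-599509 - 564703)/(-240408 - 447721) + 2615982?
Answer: 1800134241890/688129 ≈ 2.6160e+6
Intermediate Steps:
(-599509 - 564703)/(-240408 - 447721) + 2615982 = -1164212/(-688129) + 2615982 = -1164212*(-1/688129) + 2615982 = 1164212/688129 + 2615982 = 1800134241890/688129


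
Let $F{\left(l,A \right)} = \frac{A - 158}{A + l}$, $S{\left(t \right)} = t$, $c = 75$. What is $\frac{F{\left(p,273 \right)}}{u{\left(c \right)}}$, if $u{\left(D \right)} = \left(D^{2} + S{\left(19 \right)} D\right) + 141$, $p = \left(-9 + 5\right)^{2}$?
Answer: $\frac{115}{2078199} \approx 5.5336 \cdot 10^{-5}$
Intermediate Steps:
$p = 16$ ($p = \left(-4\right)^{2} = 16$)
$F{\left(l,A \right)} = \frac{-158 + A}{A + l}$
$u{\left(D \right)} = 141 + D^{2} + 19 D$ ($u{\left(D \right)} = \left(D^{2} + 19 D\right) + 141 = 141 + D^{2} + 19 D$)
$\frac{F{\left(p,273 \right)}}{u{\left(c \right)}} = \frac{\frac{1}{273 + 16} \left(-158 + 273\right)}{141 + 75^{2} + 19 \cdot 75} = \frac{\frac{1}{289} \cdot 115}{141 + 5625 + 1425} = \frac{\frac{1}{289} \cdot 115}{7191} = \frac{115}{289} \cdot \frac{1}{7191} = \frac{115}{2078199}$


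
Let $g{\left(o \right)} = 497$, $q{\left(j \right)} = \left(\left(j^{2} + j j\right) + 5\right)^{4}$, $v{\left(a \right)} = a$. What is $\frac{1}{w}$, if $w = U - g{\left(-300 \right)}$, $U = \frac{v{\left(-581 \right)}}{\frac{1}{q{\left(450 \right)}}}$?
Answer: $- \frac{1}{15632112495472396402863622} \approx -6.3971 \cdot 10^{-26}$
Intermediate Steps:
$q{\left(j \right)} = \left(5 + 2 j^{2}\right)^{4}$ ($q{\left(j \right)} = \left(\left(j^{2} + j^{2}\right) + 5\right)^{4} = \left(2 j^{2} + 5\right)^{4} = \left(5 + 2 j^{2}\right)^{4}$)
$U = -15632112495472396402863125$ ($U = - \frac{581}{\frac{1}{\left(5 + 2 \cdot 450^{2}\right)^{4}}} = - \frac{581}{\frac{1}{\left(5 + 2 \cdot 202500\right)^{4}}} = - \frac{581}{\frac{1}{\left(5 + 405000\right)^{4}}} = - \frac{581}{\frac{1}{405005^{4}}} = - \frac{581}{\frac{1}{26905529252103952500625}} = - 581 \frac{1}{\frac{1}{26905529252103952500625}} = \left(-581\right) 26905529252103952500625 = -15632112495472396402863125$)
$w = -15632112495472396402863622$ ($w = -15632112495472396402863125 - 497 = -15632112495472396402863622$)
$\frac{1}{w} = \frac{1}{-15632112495472396402863622} = - \frac{1}{15632112495472396402863622}$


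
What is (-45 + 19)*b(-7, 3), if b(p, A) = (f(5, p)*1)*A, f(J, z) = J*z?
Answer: 2730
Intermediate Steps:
b(p, A) = 5*A*p (b(p, A) = ((5*p)*1)*A = (5*p)*A = 5*A*p)
(-45 + 19)*b(-7, 3) = (-45 + 19)*(5*3*(-7)) = -26*(-105) = 2730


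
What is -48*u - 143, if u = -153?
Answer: 7201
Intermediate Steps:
-48*u - 143 = -48*(-153) - 143 = 7344 - 143 = 7201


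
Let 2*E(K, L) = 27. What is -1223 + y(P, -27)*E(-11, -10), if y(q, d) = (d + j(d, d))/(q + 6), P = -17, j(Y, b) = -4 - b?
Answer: -13399/11 ≈ -1218.1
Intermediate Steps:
y(q, d) = -4/(6 + q) (y(q, d) = (d + (-4 - d))/(q + 6) = -4/(6 + q))
E(K, L) = 27/2 (E(K, L) = (½)*27 = 27/2)
-1223 + y(P, -27)*E(-11, -10) = -1223 - 4/(6 - 17)*(27/2) = -1223 - 4/(-11)*(27/2) = -1223 - 4*(-1/11)*(27/2) = -1223 + (4/11)*(27/2) = -1223 + 54/11 = -13399/11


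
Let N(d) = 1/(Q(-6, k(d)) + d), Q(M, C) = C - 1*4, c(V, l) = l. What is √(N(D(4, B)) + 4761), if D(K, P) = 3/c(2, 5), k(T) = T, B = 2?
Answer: √933086/14 ≈ 68.997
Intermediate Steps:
Q(M, C) = -4 + C (Q(M, C) = C - 4 = -4 + C)
D(K, P) = ⅗ (D(K, P) = 3/5 = 3*(⅕) = ⅗)
N(d) = 1/(-4 + 2*d) (N(d) = 1/((-4 + d) + d) = 1/(-4 + 2*d))
√(N(D(4, B)) + 4761) = √(1/(2*(-2 + ⅗)) + 4761) = √(1/(2*(-7/5)) + 4761) = √((½)*(-5/7) + 4761) = √(-5/14 + 4761) = √(66649/14) = √933086/14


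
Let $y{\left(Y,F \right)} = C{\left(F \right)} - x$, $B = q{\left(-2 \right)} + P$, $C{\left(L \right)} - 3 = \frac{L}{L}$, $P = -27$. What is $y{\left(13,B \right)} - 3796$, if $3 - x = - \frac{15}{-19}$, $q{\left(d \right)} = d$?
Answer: $- \frac{72090}{19} \approx -3794.2$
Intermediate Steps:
$C{\left(L \right)} = 4$ ($C{\left(L \right)} = 3 + \frac{L}{L} = 3 + 1 = 4$)
$x = \frac{42}{19}$ ($x = 3 - - \frac{15}{-19} = 3 - \left(-15\right) \left(- \frac{1}{19}\right) = 3 - \frac{15}{19} = \frac{42}{19} \approx 2.2105$)
$B = -29$ ($B = -2 - 27 = -29$)
$y{\left(Y,F \right)} = \frac{34}{19}$ ($y{\left(Y,F \right)} = 4 - \frac{42}{19} = \frac{34}{19}$)
$y{\left(13,B \right)} - 3796 = \frac{34}{19} - 3796 = - \frac{72090}{19}$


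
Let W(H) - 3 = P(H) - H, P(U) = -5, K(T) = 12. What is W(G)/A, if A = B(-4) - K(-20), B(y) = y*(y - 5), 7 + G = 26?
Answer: -7/8 ≈ -0.87500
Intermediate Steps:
G = 19 (G = -7 + 26 = 19)
W(H) = -2 - H (W(H) = 3 + (-5 - H) = -2 - H)
B(y) = y*(-5 + y)
A = 24 (A = -4*(-5 - 4) - 1*12 = -4*(-9) - 12 = 36 - 12 = 24)
W(G)/A = (-2 - 1*19)/24 = (-2 - 19)*(1/24) = -21*1/24 = -7/8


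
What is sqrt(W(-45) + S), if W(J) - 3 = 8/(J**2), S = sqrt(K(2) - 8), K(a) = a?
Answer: sqrt(6083 + 2025*I*sqrt(6))/45 ≈ 1.8547 + 0.66034*I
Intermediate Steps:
S = I*sqrt(6) (S = sqrt(2 - 8) = sqrt(-6) = I*sqrt(6) ≈ 2.4495*I)
W(J) = 3 + 8/J**2 (W(J) = 3 + 8/(J**2) = 3 + 8/J**2)
sqrt(W(-45) + S) = sqrt((3 + 8/(-45)**2) + I*sqrt(6)) = sqrt((3 + 8*(1/2025)) + I*sqrt(6)) = sqrt((3 + 8/2025) + I*sqrt(6)) = sqrt(6083/2025 + I*sqrt(6))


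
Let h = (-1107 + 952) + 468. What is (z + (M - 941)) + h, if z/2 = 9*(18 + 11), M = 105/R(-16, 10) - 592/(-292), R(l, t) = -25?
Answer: -39483/365 ≈ -108.17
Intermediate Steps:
M = -793/365 (M = 105/(-25) - 592/(-292) = 105*(-1/25) - 592*(-1/292) = -21/5 + 148/73 = -793/365 ≈ -2.1726)
z = 522 (z = 2*(9*(18 + 11)) = 2*(9*29) = 2*261 = 522)
h = 313 (h = -155 + 468 = 313)
(z + (M - 941)) + h = (522 + (-793/365 - 941)) + 313 = (522 - 344258/365) + 313 = -153728/365 + 313 = -39483/365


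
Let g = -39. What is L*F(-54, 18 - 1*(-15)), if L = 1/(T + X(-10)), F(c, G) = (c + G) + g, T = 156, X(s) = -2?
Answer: -30/77 ≈ -0.38961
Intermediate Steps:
F(c, G) = -39 + G + c (F(c, G) = (c + G) - 39 = (G + c) - 39 = -39 + G + c)
L = 1/154 (L = 1/(156 - 2) = 1/154 ≈ 0.0064935)
L*F(-54, 18 - 1*(-15)) = (-39 + (18 - 1*(-15)) - 54)/154 = (-39 + (18 + 15) - 54)/154 = (-39 + 33 - 54)/154 = (1/154)*(-60) = -30/77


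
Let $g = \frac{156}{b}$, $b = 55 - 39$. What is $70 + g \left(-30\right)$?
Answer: $- \frac{445}{2} \approx -222.5$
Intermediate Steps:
$b = 16$ ($b = 55 - 39 = 16$)
$g = \frac{39}{4}$ ($g = \frac{156}{16} = 156 \cdot \frac{1}{16} = \frac{39}{4} \approx 9.75$)
$70 + g \left(-30\right) = 70 + \frac{39}{4} \left(-30\right) = 70 - \frac{585}{2} = - \frac{445}{2}$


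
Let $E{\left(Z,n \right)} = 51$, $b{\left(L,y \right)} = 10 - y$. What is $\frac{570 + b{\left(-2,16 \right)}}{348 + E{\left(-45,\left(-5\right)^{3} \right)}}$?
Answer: $\frac{188}{133} \approx 1.4135$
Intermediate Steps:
$\frac{570 + b{\left(-2,16 \right)}}{348 + E{\left(-45,\left(-5\right)^{3} \right)}} = \frac{570 + \left(10 - 16\right)}{348 + 51} = \frac{570 + \left(10 - 16\right)}{399} = \left(570 - 6\right) \frac{1}{399} = 564 \cdot \frac{1}{399} = \frac{188}{133}$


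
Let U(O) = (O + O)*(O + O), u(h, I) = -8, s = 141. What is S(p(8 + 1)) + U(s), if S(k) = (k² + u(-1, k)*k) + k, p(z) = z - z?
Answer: 79524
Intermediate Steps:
p(z) = 0
U(O) = 4*O² (U(O) = (2*O)*(2*O) = 4*O²)
S(k) = k² - 7*k (S(k) = (k² - 8*k) + k = k² - 7*k)
S(p(8 + 1)) + U(s) = 0*(-7 + 0) + 4*141² = 0*(-7) + 4*19881 = 0 + 79524 = 79524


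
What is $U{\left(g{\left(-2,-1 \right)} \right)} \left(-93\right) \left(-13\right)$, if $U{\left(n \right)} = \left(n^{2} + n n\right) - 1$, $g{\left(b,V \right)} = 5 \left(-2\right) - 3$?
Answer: $407433$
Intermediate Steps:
$g{\left(b,V \right)} = -13$ ($g{\left(b,V \right)} = -10 - 3 = -13$)
$U{\left(n \right)} = -1 + 2 n^{2}$ ($U{\left(n \right)} = \left(n^{2} + n^{2}\right) - 1 = 2 n^{2} - 1 = -1 + 2 n^{2}$)
$U{\left(g{\left(-2,-1 \right)} \right)} \left(-93\right) \left(-13\right) = \left(-1 + 2 \left(-13\right)^{2}\right) \left(-93\right) \left(-13\right) = \left(-1 + 2 \cdot 169\right) \left(-93\right) \left(-13\right) = \left(-1 + 338\right) \left(-93\right) \left(-13\right) = 337 \left(-93\right) \left(-13\right) = \left(-31341\right) \left(-13\right) = 407433$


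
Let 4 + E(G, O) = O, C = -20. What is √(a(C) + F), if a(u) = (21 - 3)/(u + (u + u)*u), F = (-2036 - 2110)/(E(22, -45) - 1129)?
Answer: √20770148490/76570 ≈ 1.8822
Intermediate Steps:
E(G, O) = -4 + O
F = 2073/589 (F = (-2036 - 2110)/((-4 - 45) - 1129) = -4146/(-49 - 1129) = -4146/(-1178) = -4146*(-1/1178) = 2073/589 ≈ 3.5195)
a(u) = 18/(u + 2*u²) (a(u) = 18/(u + (2*u)*u) = 18/(u + 2*u²))
√(a(C) + F) = √(18/(-20*(1 + 2*(-20))) + 2073/589) = √(18*(-1/20)/(1 - 40) + 2073/589) = √(18*(-1/20)/(-39) + 2073/589) = √(18*(-1/20)*(-1/39) + 2073/589) = √(3/130 + 2073/589) = √(271257/76570) = √20770148490/76570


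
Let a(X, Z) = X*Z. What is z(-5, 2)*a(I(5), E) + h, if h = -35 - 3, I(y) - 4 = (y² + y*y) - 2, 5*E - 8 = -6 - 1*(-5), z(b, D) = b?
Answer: -402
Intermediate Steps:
E = 7/5 (E = 8/5 + (-6 - 1*(-5))/5 = 8/5 + (-6 + 5)/5 = 8/5 + (⅕)*(-1) = 8/5 - ⅕ = 7/5 ≈ 1.4000)
I(y) = 2 + 2*y² (I(y) = 4 + ((y² + y*y) - 2) = 4 + ((y² + y²) - 2) = 4 + (2*y² - 2) = 4 + (-2 + 2*y²) = 2 + 2*y²)
h = -38
z(-5, 2)*a(I(5), E) + h = -5*(2 + 2*5²)*7/5 - 38 = -5*(2 + 2*25)*7/5 - 38 = -5*(2 + 50)*7/5 - 38 = -260*7/5 - 38 = -5*364/5 - 38 = -364 - 38 = -402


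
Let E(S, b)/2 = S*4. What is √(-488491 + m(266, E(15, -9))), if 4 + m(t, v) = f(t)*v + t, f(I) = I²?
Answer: √8002491 ≈ 2828.9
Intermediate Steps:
E(S, b) = 8*S (E(S, b) = 2*(S*4) = 2*(4*S) = 8*S)
m(t, v) = -4 + t + v*t² (m(t, v) = -4 + (t²*v + t) = -4 + (v*t² + t) = -4 + (t + v*t²) = -4 + t + v*t²)
√(-488491 + m(266, E(15, -9))) = √(-488491 + (-4 + 266 + (8*15)*266²)) = √(-488491 + (-4 + 266 + 120*70756)) = √(-488491 + (-4 + 266 + 8490720)) = √(-488491 + 8490982) = √8002491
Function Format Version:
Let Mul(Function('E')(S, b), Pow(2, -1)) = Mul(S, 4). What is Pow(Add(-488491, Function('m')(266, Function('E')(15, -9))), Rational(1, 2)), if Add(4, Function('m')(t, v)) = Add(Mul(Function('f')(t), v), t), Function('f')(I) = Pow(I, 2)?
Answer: Pow(8002491, Rational(1, 2)) ≈ 2828.9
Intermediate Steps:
Function('E')(S, b) = Mul(8, S) (Function('E')(S, b) = Mul(2, Mul(S, 4)) = Mul(2, Mul(4, S)) = Mul(8, S))
Function('m')(t, v) = Add(-4, t, Mul(v, Pow(t, 2))) (Function('m')(t, v) = Add(-4, Add(Mul(Pow(t, 2), v), t)) = Add(-4, Add(Mul(v, Pow(t, 2)), t)) = Add(-4, Add(t, Mul(v, Pow(t, 2)))) = Add(-4, t, Mul(v, Pow(t, 2))))
Pow(Add(-488491, Function('m')(266, Function('E')(15, -9))), Rational(1, 2)) = Pow(Add(-488491, Add(-4, 266, Mul(Mul(8, 15), Pow(266, 2)))), Rational(1, 2)) = Pow(Add(-488491, Add(-4, 266, Mul(120, 70756))), Rational(1, 2)) = Pow(Add(-488491, Add(-4, 266, 8490720)), Rational(1, 2)) = Pow(Add(-488491, 8490982), Rational(1, 2)) = Pow(8002491, Rational(1, 2))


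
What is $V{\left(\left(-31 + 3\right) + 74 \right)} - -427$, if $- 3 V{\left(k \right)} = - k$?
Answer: $\frac{1327}{3} \approx 442.33$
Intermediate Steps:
$V{\left(k \right)} = \frac{k}{3}$ ($V{\left(k \right)} = - \frac{\left(-1\right) k}{3} = \frac{k}{3}$)
$V{\left(\left(-31 + 3\right) + 74 \right)} - -427 = \frac{\left(-31 + 3\right) + 74}{3} - -427 = \frac{-28 + 74}{3} + 427 = \frac{1}{3} \cdot 46 + 427 = \frac{46}{3} + 427 = \frac{1327}{3}$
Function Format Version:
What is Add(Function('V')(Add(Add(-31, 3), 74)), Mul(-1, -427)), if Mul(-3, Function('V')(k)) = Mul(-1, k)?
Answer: Rational(1327, 3) ≈ 442.33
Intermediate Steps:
Function('V')(k) = Mul(Rational(1, 3), k) (Function('V')(k) = Mul(Rational(-1, 3), Mul(-1, k)) = Mul(Rational(1, 3), k))
Add(Function('V')(Add(Add(-31, 3), 74)), Mul(-1, -427)) = Add(Mul(Rational(1, 3), Add(Add(-31, 3), 74)), Mul(-1, -427)) = Add(Mul(Rational(1, 3), Add(-28, 74)), 427) = Add(Mul(Rational(1, 3), 46), 427) = Add(Rational(46, 3), 427) = Rational(1327, 3)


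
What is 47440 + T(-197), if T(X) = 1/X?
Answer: 9345679/197 ≈ 47440.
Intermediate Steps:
47440 + T(-197) = 47440 + 1/(-197) = 47440 - 1/197 = 9345679/197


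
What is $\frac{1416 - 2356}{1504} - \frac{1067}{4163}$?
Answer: $- \frac{29351}{33304} \approx -0.88131$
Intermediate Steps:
$\frac{1416 - 2356}{1504} - \frac{1067}{4163} = \left(1416 - 2356\right) \frac{1}{1504} - \frac{1067}{4163} = \left(-940\right) \frac{1}{1504} - \frac{1067}{4163} = - \frac{5}{8} - \frac{1067}{4163} = - \frac{29351}{33304}$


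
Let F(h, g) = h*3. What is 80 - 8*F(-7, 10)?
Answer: 248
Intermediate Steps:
F(h, g) = 3*h
80 - 8*F(-7, 10) = 80 - 24*(-7) = 80 - 8*(-21) = 80 + 168 = 248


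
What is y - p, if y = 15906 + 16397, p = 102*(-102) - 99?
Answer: 42806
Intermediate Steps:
p = -10503 (p = -10404 - 99 = -10503)
y = 32303
y - p = 32303 - 1*(-10503) = 32303 + 10503 = 42806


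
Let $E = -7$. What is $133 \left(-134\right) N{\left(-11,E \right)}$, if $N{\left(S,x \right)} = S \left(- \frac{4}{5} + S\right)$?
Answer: $- \frac{11566478}{5} \approx -2.3133 \cdot 10^{6}$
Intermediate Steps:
$N{\left(S,x \right)} = S \left(- \frac{4}{5} + S\right)$ ($N{\left(S,x \right)} = S \left(\left(-4\right) \frac{1}{5} + S\right) = S \left(- \frac{4}{5} + S\right)$)
$133 \left(-134\right) N{\left(-11,E \right)} = 133 \left(-134\right) \frac{1}{5} \left(-11\right) \left(-4 + 5 \left(-11\right)\right) = - 17822 \cdot \frac{1}{5} \left(-11\right) \left(-4 - 55\right) = - 17822 \cdot \frac{1}{5} \left(-11\right) \left(-59\right) = \left(-17822\right) \frac{649}{5} = - \frac{11566478}{5}$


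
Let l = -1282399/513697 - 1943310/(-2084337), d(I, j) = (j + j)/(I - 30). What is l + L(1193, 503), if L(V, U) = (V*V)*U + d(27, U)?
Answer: 255506751672470762804/356905887963 ≈ 7.1589e+8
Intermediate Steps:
d(I, j) = 2*j/(-30 + I) (d(I, j) = (2*j)/(-30 + I) = 2*j/(-30 + I))
l = -558226389131/356905887963 (l = -1282399*1/513697 - 1943310*(-1/2084337) = -1282399/513697 + 647770/694779 = -558226389131/356905887963 ≈ -1.5641)
L(V, U) = -2*U/3 + U*V**2 (L(V, U) = (V*V)*U + 2*U/(-30 + 27) = V**2*U + 2*U/(-3) = U*V**2 + 2*U*(-1/3) = U*V**2 - 2*U/3 = -2*U/3 + U*V**2)
l + L(1193, 503) = -558226389131/356905887963 + (1/3)*503*(-2 + 3*1193**2) = -558226389131/356905887963 + (1/3)*503*(-2 + 3*1423249) = -558226389131/356905887963 + (1/3)*503*(-2 + 4269747) = -558226389131/356905887963 + (1/3)*503*4269745 = -558226389131/356905887963 + 2147681735/3 = 255506751672470762804/356905887963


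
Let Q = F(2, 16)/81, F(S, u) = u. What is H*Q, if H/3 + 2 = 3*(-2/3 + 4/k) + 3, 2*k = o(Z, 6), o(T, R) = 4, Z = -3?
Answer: 80/27 ≈ 2.9630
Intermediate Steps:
k = 2 (k = (½)*4 = 2)
H = 15 (H = -6 + 3*(3*(-2/3 + 4/2) + 3) = -6 + 3*(3*(-2*⅓ + 4*(½)) + 3) = -6 + 3*(3*(-⅔ + 2) + 3) = -6 + 3*(3*(4/3) + 3) = -6 + 3*(4 + 3) = -6 + 3*7 = -6 + 21 = 15)
Q = 16/81 ≈ 0.19753
H*Q = 15*(16/81) = 80/27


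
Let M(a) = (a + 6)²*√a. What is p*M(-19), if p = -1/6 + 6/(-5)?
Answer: -6929*I*√19/30 ≈ -1006.8*I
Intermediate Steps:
M(a) = √a*(6 + a)² (M(a) = (6 + a)²*√a = √a*(6 + a)²)
p = -41/30 (p = -1*⅙ + 6*(-⅕) = -⅙ - 6/5 = -41/30 ≈ -1.3667)
p*M(-19) = -41*√(-19)*(6 - 19)²/30 = -41*I*√19*(-13)²/30 = -41*I*√19*169/30 = -6929*I*√19/30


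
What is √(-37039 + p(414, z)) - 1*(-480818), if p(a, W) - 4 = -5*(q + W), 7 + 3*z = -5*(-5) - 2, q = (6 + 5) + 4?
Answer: 480818 + I*√334230/3 ≈ 4.8082e+5 + 192.71*I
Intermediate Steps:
q = 15 (q = 11 + 4 = 15)
z = 16/3 (z = -7/3 + (-5*(-5) - 2)/3 = -7/3 + (25 - 2)/3 = -7/3 + (⅓)*23 = -7/3 + 23/3 = 16/3 ≈ 5.3333)
p(a, W) = -71 - 5*W (p(a, W) = 4 - 5*(15 + W) = 4 + (-75 - 5*W) = -71 - 5*W)
√(-37039 + p(414, z)) - 1*(-480818) = √(-37039 + (-71 - 5*16/3)) - 1*(-480818) = √(-37039 + (-71 - 80/3)) + 480818 = √(-37039 - 293/3) + 480818 = √(-111410/3) + 480818 = I*√334230/3 + 480818 = 480818 + I*√334230/3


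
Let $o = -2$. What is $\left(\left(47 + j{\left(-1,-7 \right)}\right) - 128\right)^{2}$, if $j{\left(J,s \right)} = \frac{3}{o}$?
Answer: $\frac{27225}{4} \approx 6806.3$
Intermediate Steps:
$j{\left(J,s \right)} = - \frac{3}{2}$ ($j{\left(J,s \right)} = \frac{3}{-2} = 3 \left(- \frac{1}{2}\right) = - \frac{3}{2}$)
$\left(\left(47 + j{\left(-1,-7 \right)}\right) - 128\right)^{2} = \left(\left(47 - \frac{3}{2}\right) - 128\right)^{2} = \left(\frac{91}{2} - 128\right)^{2} = \left(- \frac{165}{2}\right)^{2} = \frac{27225}{4}$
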